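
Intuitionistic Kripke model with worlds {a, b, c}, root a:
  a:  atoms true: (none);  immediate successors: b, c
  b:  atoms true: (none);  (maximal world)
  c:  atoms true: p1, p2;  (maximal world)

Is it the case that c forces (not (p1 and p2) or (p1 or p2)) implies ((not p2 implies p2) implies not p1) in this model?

c does not force (not (p1 and p2) or (p1 or p2)) implies ((not p2 implies p2) implies not p1): already at c itself, c forces not (p1 and p2) or (p1 or p2) but c does not force (not p2 implies p2) implies not p1.
c does not force (not p2 implies p2) implies not p1: already at c itself, c forces not p2 implies p2 but c does not force not p1.
c does not force not p1 since c is accessible from c and c forces p1.

No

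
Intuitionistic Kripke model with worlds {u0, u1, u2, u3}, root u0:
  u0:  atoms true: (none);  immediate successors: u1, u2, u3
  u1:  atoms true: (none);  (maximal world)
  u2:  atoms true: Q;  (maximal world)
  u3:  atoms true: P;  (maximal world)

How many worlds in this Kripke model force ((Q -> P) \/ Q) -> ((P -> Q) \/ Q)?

u0: does not force it — u0 ||-/- ((Q -> P) \/ Q) -> ((P -> Q) \/ Q): at the accessible world u3, u3 ||- (Q -> P) \/ Q but u3 ||-/- (P -> Q) \/ Q.
u1: forces it.
u2: forces it.
u3: does not force it — u3 ||-/- ((Q -> P) \/ Q) -> ((P -> Q) \/ Q): already at u3 itself, u3 ||- (Q -> P) \/ Q but u3 ||-/- (P -> Q) \/ Q.
Worlds forcing the formula: {u1, u2}.

2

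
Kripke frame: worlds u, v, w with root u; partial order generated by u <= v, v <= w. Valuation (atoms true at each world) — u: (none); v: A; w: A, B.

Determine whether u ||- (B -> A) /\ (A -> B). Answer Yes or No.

u ||-/- (B -> A) /\ (A -> B) since u fails A -> B.

No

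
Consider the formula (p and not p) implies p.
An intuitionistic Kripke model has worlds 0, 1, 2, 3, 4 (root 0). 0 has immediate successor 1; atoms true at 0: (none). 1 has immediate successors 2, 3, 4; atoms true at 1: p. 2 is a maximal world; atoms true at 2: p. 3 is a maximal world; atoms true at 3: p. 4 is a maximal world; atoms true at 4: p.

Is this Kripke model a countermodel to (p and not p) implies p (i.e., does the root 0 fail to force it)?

No

0 forces (p and not p) implies p vacuously: no world accessible from 0 forces the antecedent p and not p.
So the root 0 forces (p and not p) implies p; the model is not a countermodel.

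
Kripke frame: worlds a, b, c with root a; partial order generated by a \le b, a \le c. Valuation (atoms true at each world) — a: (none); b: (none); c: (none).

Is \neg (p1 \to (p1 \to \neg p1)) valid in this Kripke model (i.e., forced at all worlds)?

No

Not every world: a \nVdash \neg (p1 \to (p1 \to \neg p1)).
a \nVdash \neg (p1 \to (p1 \to \neg p1)) since a is accessible from a and a \Vdash p1 \to (p1 \to \neg p1).
a \Vdash p1 \to (p1 \to \neg p1) vacuously: no world accessible from a forces the antecedent p1.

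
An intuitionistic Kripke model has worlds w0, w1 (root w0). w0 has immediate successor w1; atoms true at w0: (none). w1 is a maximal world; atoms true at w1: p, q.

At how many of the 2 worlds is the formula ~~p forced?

w0: forces it.
w1: forces it.
Worlds forcing the formula: {w0, w1}.

2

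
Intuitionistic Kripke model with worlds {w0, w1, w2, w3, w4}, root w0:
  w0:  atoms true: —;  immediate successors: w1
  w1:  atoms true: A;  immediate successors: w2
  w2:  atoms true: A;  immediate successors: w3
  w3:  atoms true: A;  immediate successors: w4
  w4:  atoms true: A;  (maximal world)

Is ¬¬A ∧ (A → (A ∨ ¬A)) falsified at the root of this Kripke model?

No

w0 ⊩ ¬¬A ∧ (A → (A ∨ ¬A)) since w0 forces both conjuncts.
So the root w0 forces ¬¬A ∧ (A → (A ∨ ¬A)); the model is not a countermodel.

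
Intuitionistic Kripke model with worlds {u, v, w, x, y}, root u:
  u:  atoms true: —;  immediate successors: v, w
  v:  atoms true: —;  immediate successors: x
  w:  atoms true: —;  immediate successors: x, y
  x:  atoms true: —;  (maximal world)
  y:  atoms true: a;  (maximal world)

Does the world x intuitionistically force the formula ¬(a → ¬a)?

No

x ⊮ ¬(a → ¬a) since x is accessible from x and x ⊩ a → ¬a.
x ⊩ a → ¬a vacuously: no world accessible from x forces the antecedent a.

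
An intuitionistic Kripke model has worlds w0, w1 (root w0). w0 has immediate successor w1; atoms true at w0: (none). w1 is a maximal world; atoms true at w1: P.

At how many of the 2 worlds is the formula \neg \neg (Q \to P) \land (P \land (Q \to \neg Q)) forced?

1

w0: does not force it — w0 \nVdash \neg \neg (Q \to P) \land (P \land (Q \to \neg Q)) since w0 fails P \land (Q \to \neg Q).
w1: forces it.
Worlds forcing the formula: {w1}.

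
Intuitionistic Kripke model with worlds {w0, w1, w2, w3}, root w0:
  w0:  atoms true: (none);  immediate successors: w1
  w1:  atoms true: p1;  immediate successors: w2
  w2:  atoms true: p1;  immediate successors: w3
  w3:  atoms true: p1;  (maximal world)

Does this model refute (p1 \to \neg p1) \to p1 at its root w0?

w0 \Vdash (p1 \to \neg p1) \to p1 vacuously: no world accessible from w0 forces the antecedent p1 \to \neg p1.
So the root w0 forces (p1 \to \neg p1) \to p1; the model is not a countermodel.

No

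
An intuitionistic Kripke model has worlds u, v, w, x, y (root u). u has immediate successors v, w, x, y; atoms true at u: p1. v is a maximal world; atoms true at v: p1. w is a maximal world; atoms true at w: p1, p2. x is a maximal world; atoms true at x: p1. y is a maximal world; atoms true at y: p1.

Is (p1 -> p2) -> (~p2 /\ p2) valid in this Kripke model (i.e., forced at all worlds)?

Not every world: u ||-/- (p1 -> p2) -> (~p2 /\ p2).
u ||-/- (p1 -> p2) -> (~p2 /\ p2): at the accessible world w, w ||- p1 -> p2 but w ||-/- ~p2 /\ p2.
w ||-/- ~p2 /\ p2 since w fails ~p2.

No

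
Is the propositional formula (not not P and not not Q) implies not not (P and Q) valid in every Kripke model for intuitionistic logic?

This is the distribution of double negation over conjunction, which is intuitionistically derivable.
Assume not not P, not not Q, and not (P and Q). From P we'd get not Q (since P and Q is refuted), contradicting not not Q; so not P, contradicting not not P.

Yes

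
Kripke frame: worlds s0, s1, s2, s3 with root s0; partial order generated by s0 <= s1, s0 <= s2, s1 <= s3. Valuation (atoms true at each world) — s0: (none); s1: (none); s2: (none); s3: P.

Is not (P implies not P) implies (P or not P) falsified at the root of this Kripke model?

s0 does not force not (P implies not P) implies (P or not P): at the accessible world s1, s1 forces not (P implies not P) but s1 does not force P or not P.
s1 does not force P or not P: neither disjunct is forced at s1.
s1 lacks atom P, so s1 does not force P.
So the root s0 does not force not (P implies not P) implies (P or not P); the model is a countermodel.

Yes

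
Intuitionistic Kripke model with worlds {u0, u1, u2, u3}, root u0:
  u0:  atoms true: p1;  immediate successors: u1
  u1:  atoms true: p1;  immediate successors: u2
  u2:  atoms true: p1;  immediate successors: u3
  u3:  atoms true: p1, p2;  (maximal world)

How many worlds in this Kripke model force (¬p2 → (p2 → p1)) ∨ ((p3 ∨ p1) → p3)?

u0: forces it.
u1: forces it.
u2: forces it.
u3: forces it.
Worlds forcing the formula: {u0, u1, u2, u3}.

4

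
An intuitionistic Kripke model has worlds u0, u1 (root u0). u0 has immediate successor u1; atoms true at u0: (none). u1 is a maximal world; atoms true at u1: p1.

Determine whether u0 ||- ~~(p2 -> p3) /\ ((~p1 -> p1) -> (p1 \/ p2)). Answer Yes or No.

No

u0 ||-/- ~~(p2 -> p3) /\ ((~p1 -> p1) -> (p1 \/ p2)) since u0 fails (~p1 -> p1) -> (p1 \/ p2).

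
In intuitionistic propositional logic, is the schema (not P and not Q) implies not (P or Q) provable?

Yes

This is a constructively valid De Morgan direction (conjunction of negations to negated disjunction), which is intuitionistically derivable.
If both not P and not Q hold at a world, no accessible world forces P or forces Q, so none forces P or Q.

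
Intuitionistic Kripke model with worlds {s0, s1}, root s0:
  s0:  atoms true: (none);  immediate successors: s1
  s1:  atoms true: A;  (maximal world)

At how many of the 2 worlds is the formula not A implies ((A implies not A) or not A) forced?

2

s0: forces it.
s1: forces it.
Worlds forcing the formula: {s0, s1}.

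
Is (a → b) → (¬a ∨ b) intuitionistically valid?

No

This is the material-implication-as-disjunction principle, which is not intuitionistically valid.
A Kripke countermodel: worlds u0, u1; order generated by u0 ≤ u1; atoms true at each world — u0:{}; u1:{a,b}.
u0 ⊮ (a → b) → (¬a ∨ b): already at u0 itself, u0 ⊩ a → b but u0 ⊮ ¬a ∨ b.
u0 ⊮ ¬a ∨ b: neither disjunct is forced at u0.
u0 ⊮ ¬a since u1 is accessible from u0 and u1 ⊩ a.
So the root u0 does not force the formula.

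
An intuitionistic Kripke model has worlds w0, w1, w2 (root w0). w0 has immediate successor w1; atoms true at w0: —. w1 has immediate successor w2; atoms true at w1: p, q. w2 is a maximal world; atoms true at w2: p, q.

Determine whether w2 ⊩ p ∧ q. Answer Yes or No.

Yes

w2 ⊩ p ∧ q since w2 forces both conjuncts.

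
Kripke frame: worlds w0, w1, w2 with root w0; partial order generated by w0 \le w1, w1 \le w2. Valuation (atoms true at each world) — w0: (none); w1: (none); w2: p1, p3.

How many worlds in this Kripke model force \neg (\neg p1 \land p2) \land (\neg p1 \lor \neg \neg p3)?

w0: forces it.
w1: forces it.
w2: forces it.
Worlds forcing the formula: {w0, w1, w2}.

3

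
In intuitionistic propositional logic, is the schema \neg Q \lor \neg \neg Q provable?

No

This is the weak law of excluded middle, which is not intuitionistically valid.
A Kripke countermodel: worlds u, v, w; order generated by u \le v, u \le w; atoms true at each world — u:{}; v:{Q}; w:{}.
u \nVdash \neg Q \lor \neg \neg Q: neither disjunct is forced at u.
u \nVdash \neg Q since v is accessible from u and v \Vdash Q.
So the root u does not force the formula.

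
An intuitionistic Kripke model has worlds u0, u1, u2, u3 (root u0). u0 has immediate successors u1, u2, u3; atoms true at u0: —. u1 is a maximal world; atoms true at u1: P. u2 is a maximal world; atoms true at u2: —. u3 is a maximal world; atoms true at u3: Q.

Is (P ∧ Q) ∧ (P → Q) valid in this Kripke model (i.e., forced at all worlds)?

Not every world: u0 ⊮ (P ∧ Q) ∧ (P → Q).
u0 ⊮ (P ∧ Q) ∧ (P → Q) since u0 fails P ∧ Q.

No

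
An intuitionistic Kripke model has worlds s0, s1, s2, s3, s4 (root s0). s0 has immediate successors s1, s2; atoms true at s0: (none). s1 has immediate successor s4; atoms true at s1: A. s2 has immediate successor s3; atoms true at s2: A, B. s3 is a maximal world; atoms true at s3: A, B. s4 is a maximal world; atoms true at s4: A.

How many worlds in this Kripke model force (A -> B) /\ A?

s0: does not force it — s0 ||-/- (A -> B) /\ A since s0 fails A -> B.
s1: does not force it — s1 ||-/- (A -> B) /\ A since s1 fails A -> B.
s2: forces it.
s3: forces it.
s4: does not force it.
Worlds forcing the formula: {s2, s3}.

2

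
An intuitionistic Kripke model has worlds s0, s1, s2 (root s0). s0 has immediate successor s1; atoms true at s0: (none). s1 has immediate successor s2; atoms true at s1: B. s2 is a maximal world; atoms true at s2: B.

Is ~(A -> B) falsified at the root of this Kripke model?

s0 ||-/- ~(A -> B) since s0 is accessible from s0 and s0 ||- A -> B.
s0 ||- A -> B vacuously: no world accessible from s0 forces the antecedent A.
So the root s0 does not force ~(A -> B); the model is a countermodel.

Yes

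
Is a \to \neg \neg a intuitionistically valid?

Yes

This is double-negation introduction, which is intuitionistically derivable.
If a world forces a then every accessible world forces a (persistence), so none forces \neg a; hence \neg \neg a.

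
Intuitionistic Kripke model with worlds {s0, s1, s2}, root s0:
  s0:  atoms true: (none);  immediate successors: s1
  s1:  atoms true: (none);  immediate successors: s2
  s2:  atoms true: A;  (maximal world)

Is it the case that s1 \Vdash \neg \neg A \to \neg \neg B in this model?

No

s1 \nVdash \neg \neg A \to \neg \neg B: already at s1 itself, s1 \Vdash \neg \neg A but s1 \nVdash \neg \neg B.
s1 \nVdash \neg \neg B since s1 is accessible from s1 and s1 \Vdash \neg B.
s1 \Vdash \neg B: no world accessible from s1 forces B.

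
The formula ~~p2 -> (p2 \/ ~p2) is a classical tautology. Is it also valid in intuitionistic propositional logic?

No

This is a variant of double-negation elimination (deriving excluded middle from double negation), which is not intuitionistically valid.
A Kripke countermodel: worlds w0, w1; order generated by w0 <= w1; atoms true at each world — w0:{}; w1:{p2}.
w0 ||-/- ~~p2 -> (p2 \/ ~p2): already at w0 itself, w0 ||- ~~p2 but w0 ||-/- p2 \/ ~p2.
w0 ||-/- p2 \/ ~p2: neither disjunct is forced at w0.
w0 lacks atom p2, so w0 ||-/- p2.
So the root w0 does not force the formula.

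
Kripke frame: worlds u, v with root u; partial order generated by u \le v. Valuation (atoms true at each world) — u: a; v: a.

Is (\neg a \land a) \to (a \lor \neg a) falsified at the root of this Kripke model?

No

u \Vdash (\neg a \land a) \to (a \lor \neg a) vacuously: no world accessible from u forces the antecedent \neg a \land a.
So the root u forces (\neg a \land a) \to (a \lor \neg a); the model is not a countermodel.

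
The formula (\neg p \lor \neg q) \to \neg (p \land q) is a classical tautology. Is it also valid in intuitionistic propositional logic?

Yes

This is a constructively valid De Morgan direction (disjunction of negations to negated conjunction), which is intuitionistically derivable.
If \neg p holds at a world then no accessible world forces p, hence none forces p \land q; likewise for \neg q.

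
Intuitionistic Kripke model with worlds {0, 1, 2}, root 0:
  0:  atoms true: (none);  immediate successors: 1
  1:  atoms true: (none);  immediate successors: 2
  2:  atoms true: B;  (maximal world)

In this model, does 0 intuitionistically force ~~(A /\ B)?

No

0 ||-/- ~~(A /\ B) since 0 is accessible from 0 and 0 ||- ~(A /\ B).
0 ||- ~(A /\ B): no world accessible from 0 forces A /\ B.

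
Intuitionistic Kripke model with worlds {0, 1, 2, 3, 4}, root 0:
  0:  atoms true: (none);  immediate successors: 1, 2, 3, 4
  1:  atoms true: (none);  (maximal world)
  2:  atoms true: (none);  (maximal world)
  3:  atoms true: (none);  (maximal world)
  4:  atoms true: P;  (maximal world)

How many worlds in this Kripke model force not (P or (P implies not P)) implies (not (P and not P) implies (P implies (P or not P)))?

5

0: forces it.
1: forces it.
2: forces it.
3: forces it.
4: forces it.
Worlds forcing the formula: {0, 1, 2, 3, 4}.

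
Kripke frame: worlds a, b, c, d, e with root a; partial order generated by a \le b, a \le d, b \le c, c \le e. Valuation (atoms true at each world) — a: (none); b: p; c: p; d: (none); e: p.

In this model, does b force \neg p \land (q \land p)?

No

b \nVdash \neg p \land (q \land p) since b fails \neg p.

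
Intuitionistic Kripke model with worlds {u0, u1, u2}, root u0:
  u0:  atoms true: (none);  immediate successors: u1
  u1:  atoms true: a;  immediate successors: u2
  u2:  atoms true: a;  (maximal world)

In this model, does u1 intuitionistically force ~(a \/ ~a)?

No

u1 ||-/- ~(a \/ ~a) since u1 is accessible from u1 and u1 ||- a \/ ~a.
u1 ||- a \/ ~a via the disjunct a.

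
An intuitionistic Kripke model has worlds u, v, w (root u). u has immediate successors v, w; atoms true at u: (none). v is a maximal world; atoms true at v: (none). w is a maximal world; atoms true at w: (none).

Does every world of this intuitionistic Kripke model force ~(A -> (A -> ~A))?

Not every world: u ||-/- ~(A -> (A -> ~A)).
u ||-/- ~(A -> (A -> ~A)) since u is accessible from u and u ||- A -> (A -> ~A).
u ||- A -> (A -> ~A) vacuously: no world accessible from u forces the antecedent A.

No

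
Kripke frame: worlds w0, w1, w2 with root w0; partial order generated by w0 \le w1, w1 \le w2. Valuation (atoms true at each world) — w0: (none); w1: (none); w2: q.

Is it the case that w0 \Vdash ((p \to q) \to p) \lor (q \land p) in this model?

No

w0 \nVdash ((p \to q) \to p) \lor (q \land p): neither disjunct is forced at w0.
w0 \nVdash (p \to q) \to p: already at w0 itself, w0 \Vdash p \to q but w0 \nVdash p.
w0 lacks atom p, so w0 \nVdash p.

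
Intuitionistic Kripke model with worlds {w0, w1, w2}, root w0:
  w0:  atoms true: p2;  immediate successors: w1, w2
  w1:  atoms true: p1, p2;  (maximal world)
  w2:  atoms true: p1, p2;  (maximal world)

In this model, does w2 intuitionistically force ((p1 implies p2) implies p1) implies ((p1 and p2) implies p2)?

Yes

w2 forces ((p1 implies p2) implies p1) implies ((p1 and p2) implies p2): every world accessible from w2 that forces (p1 implies p2) implies p1 (namely w2) also forces (p1 and p2) implies p2.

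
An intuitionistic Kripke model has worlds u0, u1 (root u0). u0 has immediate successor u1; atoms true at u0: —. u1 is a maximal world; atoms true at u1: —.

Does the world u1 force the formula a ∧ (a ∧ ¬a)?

u1 ⊮ a ∧ (a ∧ ¬a) since u1 fails a.

No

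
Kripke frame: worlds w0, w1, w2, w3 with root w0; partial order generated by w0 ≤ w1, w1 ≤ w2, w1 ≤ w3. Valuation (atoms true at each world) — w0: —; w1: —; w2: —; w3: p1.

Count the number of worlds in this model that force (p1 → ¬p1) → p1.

w0: does not force it — w0 ⊮ (p1 → ¬p1) → p1: at the accessible world w2, w2 ⊩ p1 → ¬p1 but w2 ⊮ p1.
w1: does not force it — w1 ⊮ (p1 → ¬p1) → p1: at the accessible world w2, w2 ⊩ p1 → ¬p1 but w2 ⊮ p1.
w2: does not force it.
w3: forces it.
Worlds forcing the formula: {w3}.

1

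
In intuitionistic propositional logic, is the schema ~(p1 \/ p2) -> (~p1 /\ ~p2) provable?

Yes

This is a constructively valid De Morgan direction (negated disjunction to conjunction of negations), which is intuitionistically derivable.
From ~(p1 \/ p2): if p1 held then p1 \/ p2 would, contradiction — so ~p1; similarly ~p2.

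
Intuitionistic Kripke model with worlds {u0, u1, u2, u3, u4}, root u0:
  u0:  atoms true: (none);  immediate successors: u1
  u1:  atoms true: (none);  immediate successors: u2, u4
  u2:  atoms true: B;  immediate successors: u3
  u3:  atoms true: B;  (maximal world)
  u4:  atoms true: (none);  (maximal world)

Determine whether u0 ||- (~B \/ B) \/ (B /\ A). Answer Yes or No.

No

u0 ||-/- (~B \/ B) \/ (B /\ A): neither disjunct is forced at u0.
u0 ||-/- ~B \/ B: neither disjunct is forced at u0.
u0 ||-/- ~B since u2 is accessible from u0 and u2 ||- B.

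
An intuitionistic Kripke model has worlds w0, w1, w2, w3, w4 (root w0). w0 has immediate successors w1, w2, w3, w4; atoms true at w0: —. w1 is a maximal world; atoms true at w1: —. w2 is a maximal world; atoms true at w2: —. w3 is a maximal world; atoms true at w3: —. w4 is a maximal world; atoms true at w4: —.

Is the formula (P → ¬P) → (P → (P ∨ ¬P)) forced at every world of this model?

w0 ⊩ (P → ¬P) → (P → (P ∨ ¬P)): every world accessible from w0 that forces P → ¬P (namely w0, w1, w2, w3, w4) also forces P → (P ∨ ¬P).
Since the root w0 forces (P → ¬P) → (P → (P ∨ ¬P)) and forcing is persistent (monotone upward), every world forces it.

Yes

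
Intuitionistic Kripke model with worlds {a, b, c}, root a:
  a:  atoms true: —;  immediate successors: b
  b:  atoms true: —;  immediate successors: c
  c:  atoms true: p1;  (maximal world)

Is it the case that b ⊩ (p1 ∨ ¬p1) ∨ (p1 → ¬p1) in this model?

b ⊮ (p1 ∨ ¬p1) ∨ (p1 → ¬p1): neither disjunct is forced at b.
b ⊮ p1 ∨ ¬p1: neither disjunct is forced at b.
b lacks atom p1, so b ⊮ p1.

No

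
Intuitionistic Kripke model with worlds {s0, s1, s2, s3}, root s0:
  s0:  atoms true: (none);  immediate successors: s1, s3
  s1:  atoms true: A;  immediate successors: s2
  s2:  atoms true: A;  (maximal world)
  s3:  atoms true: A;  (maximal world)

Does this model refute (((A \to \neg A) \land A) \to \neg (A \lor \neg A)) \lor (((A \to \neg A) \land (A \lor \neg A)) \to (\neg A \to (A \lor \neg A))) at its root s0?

s0 \Vdash (((A \to \neg A) \land A) \to \neg (A \lor \neg A)) \lor (((A \to \neg A) \land (A \lor \neg A)) \to (\neg A \to (A \lor \neg A))) via the disjunct ((A \to \neg A) \land A) \to \neg (A \lor \neg A).
So the root s0 forces (((A \to \neg A) \land A) \to \neg (A \lor \neg A)) \lor (((A \to \neg A) \land (A \lor \neg A)) \to (\neg A \to (A \lor \neg A))); the model is not a countermodel.

No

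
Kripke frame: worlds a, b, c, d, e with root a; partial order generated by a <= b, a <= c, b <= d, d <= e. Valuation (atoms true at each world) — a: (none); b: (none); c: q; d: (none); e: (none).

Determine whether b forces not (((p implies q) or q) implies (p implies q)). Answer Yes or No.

No

b does not force not (((p implies q) or q) implies (p implies q)) since b is accessible from b and b forces ((p implies q) or q) implies (p implies q).
b forces ((p implies q) or q) implies (p implies q): every world accessible from b that forces (p implies q) or q (namely b, d, e) also forces p implies q.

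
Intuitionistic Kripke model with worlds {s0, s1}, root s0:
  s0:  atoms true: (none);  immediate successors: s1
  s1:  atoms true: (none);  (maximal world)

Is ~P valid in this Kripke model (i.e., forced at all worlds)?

Yes

s0 ||- ~P: no world accessible from s0 forces P.
Since the root s0 forces ~P and forcing is persistent (monotone upward), every world forces it.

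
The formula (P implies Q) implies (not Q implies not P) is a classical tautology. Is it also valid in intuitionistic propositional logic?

This is the forward direction of contraposition, which is intuitionistically derivable.
Assume P implies Q and not Q. If P held then Q would follow, contradicting not Q; so not P.

Yes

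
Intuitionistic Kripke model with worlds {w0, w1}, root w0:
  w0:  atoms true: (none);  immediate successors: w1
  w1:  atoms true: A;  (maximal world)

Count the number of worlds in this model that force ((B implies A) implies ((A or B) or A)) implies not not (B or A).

2

w0: forces it.
w1: forces it.
Worlds forcing the formula: {w0, w1}.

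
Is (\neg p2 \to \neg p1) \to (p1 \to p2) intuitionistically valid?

This is the converse of contraposition, which is not intuitionistically valid.
A Kripke countermodel: worlds s0, s1; order generated by s0 \le s1; atoms true at each world — s0:{p1}; s1:{p1,p2}.
s0 \nVdash (\neg p2 \to \neg p1) \to (p1 \to p2): already at s0 itself, s0 \Vdash \neg p2 \to \neg p1 but s0 \nVdash p1 \to p2.
s0 \nVdash p1 \to p2: already at s0 itself, s0 \Vdash p1 but s0 \nVdash p2.
s0 lacks atom p2, so s0 \nVdash p2.
So the root s0 does not force the formula.

No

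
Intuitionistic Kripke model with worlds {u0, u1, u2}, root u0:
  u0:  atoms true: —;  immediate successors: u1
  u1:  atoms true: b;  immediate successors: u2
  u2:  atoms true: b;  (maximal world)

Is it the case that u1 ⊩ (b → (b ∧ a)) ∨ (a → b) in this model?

u1 ⊩ (b → (b ∧ a)) ∨ (a → b) via the disjunct a → b.

Yes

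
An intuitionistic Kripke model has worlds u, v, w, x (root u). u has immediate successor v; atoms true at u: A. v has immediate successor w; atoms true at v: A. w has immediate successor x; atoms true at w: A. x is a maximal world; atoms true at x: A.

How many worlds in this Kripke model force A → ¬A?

u: does not force it — u ⊮ A → ¬A: already at u itself, u ⊩ A but u ⊮ ¬A.
v: does not force it — v ⊮ A → ¬A: already at v itself, v ⊩ A but v ⊮ ¬A.
w: does not force it — w ⊮ A → ¬A: already at w itself, w ⊩ A but w ⊮ ¬A.
x: does not force it.
Worlds forcing the formula: { }.

0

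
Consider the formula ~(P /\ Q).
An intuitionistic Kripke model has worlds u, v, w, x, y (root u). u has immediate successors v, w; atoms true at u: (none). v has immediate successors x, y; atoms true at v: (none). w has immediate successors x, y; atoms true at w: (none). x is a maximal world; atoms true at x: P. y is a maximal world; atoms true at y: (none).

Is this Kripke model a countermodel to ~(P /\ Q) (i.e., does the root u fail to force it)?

u ||- ~(P /\ Q): no world accessible from u forces P /\ Q.
So the root u forces ~(P /\ Q); the model is not a countermodel.

No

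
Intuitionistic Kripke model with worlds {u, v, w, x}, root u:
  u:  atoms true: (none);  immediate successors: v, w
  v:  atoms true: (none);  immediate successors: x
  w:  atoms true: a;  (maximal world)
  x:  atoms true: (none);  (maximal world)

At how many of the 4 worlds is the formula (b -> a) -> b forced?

0

u: does not force it — u ||-/- (b -> a) -> b: already at u itself, u ||- b -> a but u ||-/- b.
v: does not force it — v ||-/- (b -> a) -> b: already at v itself, v ||- b -> a but v ||-/- b.
w: does not force it.
x: does not force it.
Worlds forcing the formula: { }.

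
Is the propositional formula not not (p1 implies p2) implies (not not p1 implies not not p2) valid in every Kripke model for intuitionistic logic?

This is the distribution of double negation over implication, which is intuitionistically derivable.
Assume not not (p1 implies p2) and not not p1; suppose not p2. Then p1 implies p2 would give not p1 (by contraposition), contradicting not not p1; so not (p1 implies p2), contradicting not not (p1 implies p2). Hence not not p2.

Yes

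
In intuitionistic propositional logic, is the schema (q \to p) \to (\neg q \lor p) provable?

No

This is the material-implication-as-disjunction principle, which is not intuitionistically valid.
A Kripke countermodel: worlds s0, s1; order generated by s0 \le s1; atoms true at each world — s0:{}; s1:{p,q}.
s0 \nVdash (q \to p) \to (\neg q \lor p): already at s0 itself, s0 \Vdash q \to p but s0 \nVdash \neg q \lor p.
s0 \nVdash \neg q \lor p: neither disjunct is forced at s0.
s0 \nVdash \neg q since s1 is accessible from s0 and s1 \Vdash q.
So the root s0 does not force the formula.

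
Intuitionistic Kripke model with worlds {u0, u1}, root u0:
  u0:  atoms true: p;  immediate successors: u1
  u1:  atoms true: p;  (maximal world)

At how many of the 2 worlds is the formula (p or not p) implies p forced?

u0: forces it.
u1: forces it.
Worlds forcing the formula: {u0, u1}.

2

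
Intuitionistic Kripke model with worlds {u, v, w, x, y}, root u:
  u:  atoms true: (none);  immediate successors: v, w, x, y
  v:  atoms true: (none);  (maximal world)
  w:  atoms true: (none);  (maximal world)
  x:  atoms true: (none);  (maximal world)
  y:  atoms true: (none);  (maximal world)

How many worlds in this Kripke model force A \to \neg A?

5

u: forces it.
v: forces it.
w: forces it.
x: forces it.
y: forces it.
Worlds forcing the formula: {u, v, w, x, y}.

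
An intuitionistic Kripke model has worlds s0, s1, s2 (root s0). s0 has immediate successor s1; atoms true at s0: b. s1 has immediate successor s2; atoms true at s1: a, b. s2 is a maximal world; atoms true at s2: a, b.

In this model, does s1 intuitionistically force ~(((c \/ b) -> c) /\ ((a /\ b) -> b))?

Yes

s1 ||- ~(((c \/ b) -> c) /\ ((a /\ b) -> b)): no world accessible from s1 forces ((c \/ b) -> c) /\ ((a /\ b) -> b).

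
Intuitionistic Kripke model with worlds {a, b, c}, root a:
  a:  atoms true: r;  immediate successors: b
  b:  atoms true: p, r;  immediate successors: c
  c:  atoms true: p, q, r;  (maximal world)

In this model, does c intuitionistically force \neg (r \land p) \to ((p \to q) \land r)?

Yes

c \Vdash \neg (r \land p) \to ((p \to q) \land r) vacuously: no world accessible from c forces the antecedent \neg (r \land p).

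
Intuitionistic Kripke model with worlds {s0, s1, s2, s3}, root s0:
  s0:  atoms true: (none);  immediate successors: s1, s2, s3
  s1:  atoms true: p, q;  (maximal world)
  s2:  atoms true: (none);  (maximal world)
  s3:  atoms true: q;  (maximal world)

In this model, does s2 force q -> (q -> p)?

Yes

s2 ||- q -> (q -> p) vacuously: no world accessible from s2 forces the antecedent q.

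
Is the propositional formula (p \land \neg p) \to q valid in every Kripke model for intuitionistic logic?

Yes

This is an instance of ex falso quodlibet, which is intuitionistically derivable.
No world can force both p and \neg p, so the antecedent p \land \neg p is never forced and the implication holds vacuously at every world.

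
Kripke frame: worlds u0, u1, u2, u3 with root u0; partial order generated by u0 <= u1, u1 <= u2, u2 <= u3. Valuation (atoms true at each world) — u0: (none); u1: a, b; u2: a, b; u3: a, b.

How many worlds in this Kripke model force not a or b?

u0: does not force it — u0 does not force not a or b: neither disjunct is forced at u0.
u1: forces it.
u2: forces it.
u3: forces it.
Worlds forcing the formula: {u1, u2, u3}.

3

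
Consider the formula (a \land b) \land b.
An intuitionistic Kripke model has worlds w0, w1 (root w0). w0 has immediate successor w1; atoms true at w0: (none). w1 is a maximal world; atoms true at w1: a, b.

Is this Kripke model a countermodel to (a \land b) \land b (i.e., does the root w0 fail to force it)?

Yes

w0 \nVdash (a \land b) \land b since w0 fails a \land b.
So the root w0 does not force (a \land b) \land b; the model is a countermodel.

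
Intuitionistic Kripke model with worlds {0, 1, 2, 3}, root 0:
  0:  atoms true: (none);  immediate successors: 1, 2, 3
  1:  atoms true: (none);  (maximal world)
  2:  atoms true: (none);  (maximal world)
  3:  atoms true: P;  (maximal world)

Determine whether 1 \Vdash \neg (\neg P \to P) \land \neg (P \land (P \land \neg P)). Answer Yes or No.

1 \Vdash \neg (\neg P \to P) \land \neg (P \land (P \land \neg P)) since 1 forces both conjuncts.

Yes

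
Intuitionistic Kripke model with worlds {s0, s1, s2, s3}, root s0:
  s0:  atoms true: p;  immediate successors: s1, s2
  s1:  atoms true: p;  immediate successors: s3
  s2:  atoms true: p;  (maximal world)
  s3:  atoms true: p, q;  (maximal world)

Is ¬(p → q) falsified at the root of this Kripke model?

s0 ⊮ ¬(p → q) since s3 is accessible from s0 and s3 ⊩ p → q.
s3 ⊩ p → q: every world accessible from s3 that forces p (namely s3) also forces q.
So the root s0 does not force ¬(p → q); the model is a countermodel.

Yes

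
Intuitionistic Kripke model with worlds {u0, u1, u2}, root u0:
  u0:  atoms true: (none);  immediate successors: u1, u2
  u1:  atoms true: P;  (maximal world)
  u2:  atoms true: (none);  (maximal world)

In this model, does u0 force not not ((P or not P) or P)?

Yes

u0 forces not not ((P or not P) or P): no world accessible from u0 forces not ((P or not P) or P).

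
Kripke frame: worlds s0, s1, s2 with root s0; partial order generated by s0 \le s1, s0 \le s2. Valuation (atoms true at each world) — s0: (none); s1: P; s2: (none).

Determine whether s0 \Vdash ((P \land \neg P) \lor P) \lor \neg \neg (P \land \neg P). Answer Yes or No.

s0 \nVdash ((P \land \neg P) \lor P) \lor \neg \neg (P \land \neg P): neither disjunct is forced at s0.
s0 \nVdash (P \land \neg P) \lor P: neither disjunct is forced at s0.
s0 \nVdash P \land \neg P since s0 fails P.

No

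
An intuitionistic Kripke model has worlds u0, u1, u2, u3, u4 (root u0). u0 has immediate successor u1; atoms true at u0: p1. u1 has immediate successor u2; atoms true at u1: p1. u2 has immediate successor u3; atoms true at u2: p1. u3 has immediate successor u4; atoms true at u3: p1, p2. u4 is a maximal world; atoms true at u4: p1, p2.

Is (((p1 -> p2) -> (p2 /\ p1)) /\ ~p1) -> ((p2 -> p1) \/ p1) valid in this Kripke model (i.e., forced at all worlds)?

Yes

u0 ||- (((p1 -> p2) -> (p2 /\ p1)) /\ ~p1) -> ((p2 -> p1) \/ p1) vacuously: no world accessible from u0 forces the antecedent ((p1 -> p2) -> (p2 /\ p1)) /\ ~p1.
Since the root u0 forces (((p1 -> p2) -> (p2 /\ p1)) /\ ~p1) -> ((p2 -> p1) \/ p1) and forcing is persistent (monotone upward), every world forces it.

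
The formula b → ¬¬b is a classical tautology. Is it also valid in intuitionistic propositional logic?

Yes

This is double-negation introduction, which is intuitionistically derivable.
If a world forces b then every accessible world forces b (persistence), so none forces ¬b; hence ¬¬b.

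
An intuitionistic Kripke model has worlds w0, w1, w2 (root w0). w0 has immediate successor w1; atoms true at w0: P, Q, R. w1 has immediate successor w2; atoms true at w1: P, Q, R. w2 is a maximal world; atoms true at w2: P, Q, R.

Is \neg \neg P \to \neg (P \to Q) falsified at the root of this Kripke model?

Yes

w0 \nVdash \neg \neg P \to \neg (P \to Q): already at w0 itself, w0 \Vdash \neg \neg P but w0 \nVdash \neg (P \to Q).
w0 \nVdash \neg (P \to Q) since w0 is accessible from w0 and w0 \Vdash P \to Q.
w0 \Vdash P \to Q: every world accessible from w0 that forces P (namely w0, w1, w2) also forces Q.
So the root w0 does not force \neg \neg P \to \neg (P \to Q); the model is a countermodel.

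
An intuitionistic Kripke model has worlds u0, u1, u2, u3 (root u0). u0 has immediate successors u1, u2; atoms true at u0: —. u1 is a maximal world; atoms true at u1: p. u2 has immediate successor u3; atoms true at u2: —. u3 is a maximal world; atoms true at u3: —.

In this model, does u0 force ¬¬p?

u0 ⊮ ¬¬p since u2 is accessible from u0 and u2 ⊩ ¬p.
u2 ⊩ ¬p: no world accessible from u2 forces p.

No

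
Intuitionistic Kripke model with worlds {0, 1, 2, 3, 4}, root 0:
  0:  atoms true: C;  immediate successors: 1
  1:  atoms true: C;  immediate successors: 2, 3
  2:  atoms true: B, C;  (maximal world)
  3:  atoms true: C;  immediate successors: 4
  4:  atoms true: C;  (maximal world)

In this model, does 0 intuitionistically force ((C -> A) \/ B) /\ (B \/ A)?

No

0 ||-/- ((C -> A) \/ B) /\ (B \/ A) since 0 fails (C -> A) \/ B.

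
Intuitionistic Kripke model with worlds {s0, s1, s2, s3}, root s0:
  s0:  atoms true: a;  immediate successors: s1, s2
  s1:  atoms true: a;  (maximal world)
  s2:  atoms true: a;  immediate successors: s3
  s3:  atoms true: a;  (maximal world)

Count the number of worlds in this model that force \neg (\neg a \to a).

0

s0: does not force it — s0 \nVdash \neg (\neg a \to a) since s0 is accessible from s0 and s0 \Vdash \neg a \to a.
s1: does not force it — s1 \nVdash \neg (\neg a \to a) since s1 is accessible from s1 and s1 \Vdash \neg a \to a.
s2: does not force it — s2 \nVdash \neg (\neg a \to a) since s2 is accessible from s2 and s2 \Vdash \neg a \to a.
s3: does not force it.
Worlds forcing the formula: { }.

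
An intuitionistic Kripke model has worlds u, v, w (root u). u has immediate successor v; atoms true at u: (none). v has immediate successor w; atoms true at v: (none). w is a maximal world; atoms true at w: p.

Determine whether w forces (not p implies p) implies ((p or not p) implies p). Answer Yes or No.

w forces (not p implies p) implies ((p or not p) implies p): every world accessible from w that forces not p implies p (namely w) also forces (p or not p) implies p.

Yes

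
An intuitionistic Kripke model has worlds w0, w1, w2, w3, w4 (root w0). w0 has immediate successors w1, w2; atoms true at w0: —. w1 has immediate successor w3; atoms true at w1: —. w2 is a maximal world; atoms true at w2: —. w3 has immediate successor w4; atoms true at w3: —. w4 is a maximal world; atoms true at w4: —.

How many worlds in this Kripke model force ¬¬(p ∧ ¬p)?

0

w0: does not force it — w0 ⊮ ¬¬(p ∧ ¬p) since w0 is accessible from w0 and w0 ⊩ ¬(p ∧ ¬p).
w1: does not force it.
w2: does not force it.
w3: does not force it.
w4: does not force it.
Worlds forcing the formula: { }.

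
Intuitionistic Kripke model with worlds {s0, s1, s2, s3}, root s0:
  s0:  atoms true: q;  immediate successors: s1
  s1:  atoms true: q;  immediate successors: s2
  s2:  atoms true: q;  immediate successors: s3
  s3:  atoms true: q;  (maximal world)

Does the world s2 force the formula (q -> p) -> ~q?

s2 ||- (q -> p) -> ~q vacuously: no world accessible from s2 forces the antecedent q -> p.

Yes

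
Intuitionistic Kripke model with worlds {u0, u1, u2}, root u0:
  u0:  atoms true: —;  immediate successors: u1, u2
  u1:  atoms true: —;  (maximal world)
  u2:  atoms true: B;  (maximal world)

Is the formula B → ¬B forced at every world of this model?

Not every world: u0 ⊮ B → ¬B.
u0 ⊮ B → ¬B: at the accessible world u2, u2 ⊩ B but u2 ⊮ ¬B.
u2 ⊮ ¬B since u2 is accessible from u2 and u2 ⊩ B.

No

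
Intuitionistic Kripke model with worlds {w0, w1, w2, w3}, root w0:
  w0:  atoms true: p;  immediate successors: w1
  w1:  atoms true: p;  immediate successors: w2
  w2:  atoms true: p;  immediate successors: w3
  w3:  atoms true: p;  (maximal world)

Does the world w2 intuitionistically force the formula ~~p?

w2 ||- ~~p: no world accessible from w2 forces ~p.

Yes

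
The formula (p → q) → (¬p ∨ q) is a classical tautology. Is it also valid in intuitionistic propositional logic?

No

This is the material-implication-as-disjunction principle, which is not intuitionistically valid.
A Kripke countermodel: worlds s0, s1; order generated by s0 ≤ s1; atoms true at each world — s0:{}; s1:{p,q}.
s0 ⊮ (p → q) → (¬p ∨ q): already at s0 itself, s0 ⊩ p → q but s0 ⊮ ¬p ∨ q.
s0 ⊮ ¬p ∨ q: neither disjunct is forced at s0.
s0 ⊮ ¬p since s1 is accessible from s0 and s1 ⊩ p.
So the root s0 does not force the formula.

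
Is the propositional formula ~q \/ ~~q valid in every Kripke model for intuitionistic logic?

No

This is the weak law of excluded middle, which is not intuitionistically valid.
A Kripke countermodel: worlds 0, 1, 2; order generated by 0 <= 1, 0 <= 2; atoms true at each world — 0:{}; 1:{q}; 2:{}.
0 ||-/- ~q \/ ~~q: neither disjunct is forced at 0.
0 ||-/- ~q since 1 is accessible from 0 and 1 ||- q.
So the root 0 does not force the formula.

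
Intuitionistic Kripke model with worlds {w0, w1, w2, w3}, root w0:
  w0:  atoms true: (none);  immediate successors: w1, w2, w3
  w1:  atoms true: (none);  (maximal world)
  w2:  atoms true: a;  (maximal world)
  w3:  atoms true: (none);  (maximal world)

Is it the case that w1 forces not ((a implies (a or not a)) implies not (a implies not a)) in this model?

w1 forces not ((a implies (a or not a)) implies not (a implies not a)): no world accessible from w1 forces (a implies (a or not a)) implies not (a implies not a).

Yes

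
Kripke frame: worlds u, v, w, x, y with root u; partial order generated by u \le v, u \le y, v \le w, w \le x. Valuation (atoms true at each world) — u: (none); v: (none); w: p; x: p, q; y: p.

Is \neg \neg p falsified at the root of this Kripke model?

No

u \Vdash \neg \neg p: no world accessible from u forces \neg p.
So the root u forces \neg \neg p; the model is not a countermodel.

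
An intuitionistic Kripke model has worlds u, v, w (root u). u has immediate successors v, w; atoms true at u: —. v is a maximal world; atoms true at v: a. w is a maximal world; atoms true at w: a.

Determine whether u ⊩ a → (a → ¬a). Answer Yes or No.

u ⊮ a → (a → ¬a): at the accessible world v, v ⊩ a but v ⊮ a → ¬a.
v ⊮ a → ¬a: already at v itself, v ⊩ a but v ⊮ ¬a.
v ⊮ ¬a since v is accessible from v and v ⊩ a.

No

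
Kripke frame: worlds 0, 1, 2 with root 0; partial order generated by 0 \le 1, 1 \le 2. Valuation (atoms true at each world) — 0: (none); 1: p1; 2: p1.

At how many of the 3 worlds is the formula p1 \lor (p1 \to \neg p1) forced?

2

0: does not force it — 0 \nVdash p1 \lor (p1 \to \neg p1): neither disjunct is forced at 0.
1: forces it.
2: forces it.
Worlds forcing the formula: {1, 2}.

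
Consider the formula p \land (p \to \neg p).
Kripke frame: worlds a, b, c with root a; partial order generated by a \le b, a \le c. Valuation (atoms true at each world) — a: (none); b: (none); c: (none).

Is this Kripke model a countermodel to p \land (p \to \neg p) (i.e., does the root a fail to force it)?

a \nVdash p \land (p \to \neg p) since a fails p.
So the root a does not force p \land (p \to \neg p); the model is a countermodel.

Yes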